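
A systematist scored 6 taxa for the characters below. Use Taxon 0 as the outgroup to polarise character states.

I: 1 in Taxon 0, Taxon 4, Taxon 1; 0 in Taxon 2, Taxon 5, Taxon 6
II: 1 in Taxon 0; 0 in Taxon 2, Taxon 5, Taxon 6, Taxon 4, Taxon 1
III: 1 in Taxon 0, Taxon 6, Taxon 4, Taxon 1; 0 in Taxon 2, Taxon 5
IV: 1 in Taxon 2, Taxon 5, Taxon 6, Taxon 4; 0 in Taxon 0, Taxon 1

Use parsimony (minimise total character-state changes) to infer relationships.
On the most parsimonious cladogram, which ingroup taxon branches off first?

Character polarity is set by the outgroup: the derived state is whichever differs from the outgroup's state, so for I, II, III the derived state is '0', and for the remaining characters it is '1'.
I (derived state '0') is shared by Taxon 2, Taxon 5, and Taxon 6 — a synapomorphy uniting that clade.
II (derived state '0') is shared by all ingroup taxa — unites the whole ingroup.
Only Taxon 2 and Taxon 5 show the derived state '0' for III, supporting them as a clade.
Only Taxon 2, Taxon 4, Taxon 5, and Taxon 6 show the derived state '1' for IV, supporting them as a clade.
Most parsimonious ingroup topology: ((((Taxon 2,Taxon 5),Taxon 6),Taxon 4),Taxon 1).
Taxon 1 is sister to the clade containing all other ingroup taxa, so it is the earliest-diverging (most basal) ingroup lineage.

Taxon 1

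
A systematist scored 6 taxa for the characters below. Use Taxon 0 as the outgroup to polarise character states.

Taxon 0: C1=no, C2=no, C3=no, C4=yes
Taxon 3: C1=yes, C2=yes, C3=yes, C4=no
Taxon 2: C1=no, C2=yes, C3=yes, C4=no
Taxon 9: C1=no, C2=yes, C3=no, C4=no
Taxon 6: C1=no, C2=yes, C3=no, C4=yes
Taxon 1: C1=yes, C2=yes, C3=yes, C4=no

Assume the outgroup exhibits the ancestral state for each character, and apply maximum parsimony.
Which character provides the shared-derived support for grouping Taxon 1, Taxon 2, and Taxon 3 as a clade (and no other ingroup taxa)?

Character polarity is set by the outgroup: the derived state is whichever differs from the outgroup's state, so for C4 the derived state is 'no', and for the remaining characters it is 'yes'.
C1 (derived state 'yes') is shared by Taxon 1 and Taxon 3 — a synapomorphy uniting that clade.
All ingroup taxa share the derived state 'yes' for C2; it defines the ingroup but does not resolve relationships within it.
Only Taxon 1, Taxon 2, and Taxon 3 show the derived state 'yes' for C3, supporting them as a clade.
C4 (derived state 'no') is shared by Taxon 1, Taxon 2, Taxon 3, and Taxon 9 — a synapomorphy uniting that clade.
Most parsimonious ingroup topology: ((((Taxon 3,Taxon 1),Taxon 2),Taxon 9),Taxon 6).
The clade {Taxon 1, Taxon 2, Taxon 3} is supported by C3: its derived state 'yes' occurs in exactly those taxa and in no other taxon (including the outgroup).

C3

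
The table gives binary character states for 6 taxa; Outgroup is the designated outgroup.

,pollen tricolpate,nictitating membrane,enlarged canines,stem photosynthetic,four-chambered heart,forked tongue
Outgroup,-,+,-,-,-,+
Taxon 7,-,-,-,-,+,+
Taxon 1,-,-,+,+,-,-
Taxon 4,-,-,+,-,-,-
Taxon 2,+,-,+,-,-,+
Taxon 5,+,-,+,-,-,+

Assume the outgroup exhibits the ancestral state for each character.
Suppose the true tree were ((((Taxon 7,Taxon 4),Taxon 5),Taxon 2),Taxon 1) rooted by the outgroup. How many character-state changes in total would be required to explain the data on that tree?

9

Map each character onto ((((Taxon 7,Taxon 4),Taxon 5),Taxon 2),Taxon 1) (rooted by Outgroup) and count the minimum state changes it requires (Fitch parsimony):
pollen tricolpate: 2; nictitating membrane: 1; enlarged canines: 2; stem photosynthetic: 1; four-chambered heart: 1; forked tongue: 2.
Total tree length = 9.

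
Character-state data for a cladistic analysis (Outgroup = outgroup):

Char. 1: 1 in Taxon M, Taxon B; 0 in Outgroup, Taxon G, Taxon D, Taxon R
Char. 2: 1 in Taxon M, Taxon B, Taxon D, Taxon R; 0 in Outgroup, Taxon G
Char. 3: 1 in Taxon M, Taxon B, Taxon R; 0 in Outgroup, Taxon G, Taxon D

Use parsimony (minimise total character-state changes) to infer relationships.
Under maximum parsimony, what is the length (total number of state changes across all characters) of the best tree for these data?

3

The outgroup has state '0' for every character, so '1' is the derived state throughout.
Char. 1: derived state '1' in Taxon B and Taxon M only — synapomorphy for {Taxon B, Taxon M}.
Only Taxon B, Taxon D, Taxon M, and Taxon R show the derived state '1' for Char. 2, supporting them as a clade.
Char. 3: derived state '1' in Taxon B, Taxon M, and Taxon R only — synapomorphy for {Taxon B, Taxon M, Taxon R}.
Most parsimonious ingroup topology: (Taxon G,(((Taxon M,Taxon B),Taxon R),Taxon D)).
Changes per character on this tree: Char. 1: 1; Char. 2: 1; Char. 3: 1.
Total = 3.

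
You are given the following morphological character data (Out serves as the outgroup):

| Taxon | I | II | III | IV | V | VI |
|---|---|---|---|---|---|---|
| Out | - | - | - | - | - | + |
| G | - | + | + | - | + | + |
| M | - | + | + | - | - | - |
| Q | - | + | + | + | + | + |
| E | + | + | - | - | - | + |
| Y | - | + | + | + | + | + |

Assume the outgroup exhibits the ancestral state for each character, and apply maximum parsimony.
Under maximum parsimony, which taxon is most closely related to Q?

Y

Character polarity is set by the outgroup: the derived state is whichever differs from the outgroup's state, so for VI the derived state is '-', and for the remaining characters it is '+'.
I: derived state '+' in E only — an autapomorphy, so it tells us nothing about relationships among taxa.
II (derived state '+') is shared by all ingroup taxa — unites the whole ingroup.
Only G, M, Q, and Y show the derived state '+' for III, supporting them as a clade.
IV: derived state '+' in Q and Y only — synapomorphy for {Q, Y}.
V (derived state '+') is shared by G, Q, and Y — a synapomorphy uniting that clade.
VI (derived state '-') is unique to M (autapomorphy; uninformative for grouping).
Most parsimonious ingroup topology: (((G,(Q,Y)),M),E).
Q and Y form a cherry on this tree, so they are sister taxa.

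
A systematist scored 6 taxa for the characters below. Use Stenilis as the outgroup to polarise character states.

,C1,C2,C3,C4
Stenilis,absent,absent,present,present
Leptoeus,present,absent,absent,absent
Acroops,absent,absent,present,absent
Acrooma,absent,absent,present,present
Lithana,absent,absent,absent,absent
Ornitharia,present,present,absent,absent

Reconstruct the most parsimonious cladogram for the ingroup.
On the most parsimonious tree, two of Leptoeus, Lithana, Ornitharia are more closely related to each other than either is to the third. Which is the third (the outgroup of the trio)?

Character polarity is set by the outgroup: the derived state is whichever differs from the outgroup's state, so for C3, C4 the derived state is 'absent', and for the remaining characters it is 'present'.
Only Leptoeus and Ornitharia show the derived state 'present' for C1, supporting them as a clade.
C2 (derived state 'present') is unique to Ornitharia (autapomorphy; uninformative for grouping).
Only Leptoeus, Lithana, and Ornitharia show the derived state 'absent' for C3, supporting them as a clade.
C4: derived state 'absent' in Acroops, Leptoeus, Lithana, and Ornitharia only — synapomorphy for {Acroops, Leptoeus, Lithana, Ornitharia}.
Most parsimonious ingroup topology: ((((Leptoeus,Ornitharia),Lithana),Acroops),Acrooma).
Ornitharia and Leptoeus share a more recent common ancestor with each other than either does with Lithana, so Lithana is the least closely related of the three.

Lithana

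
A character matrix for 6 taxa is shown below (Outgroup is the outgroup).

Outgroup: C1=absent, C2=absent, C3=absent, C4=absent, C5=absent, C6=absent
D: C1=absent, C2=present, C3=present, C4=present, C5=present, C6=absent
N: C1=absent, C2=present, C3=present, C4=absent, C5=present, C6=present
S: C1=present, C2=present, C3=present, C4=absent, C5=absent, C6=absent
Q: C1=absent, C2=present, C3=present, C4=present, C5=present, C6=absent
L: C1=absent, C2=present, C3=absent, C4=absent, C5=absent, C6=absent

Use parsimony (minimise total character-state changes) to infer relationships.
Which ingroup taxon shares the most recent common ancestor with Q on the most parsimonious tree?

The outgroup has state 'absent' for every character, so 'present' is the derived state throughout.
C1: derived state 'present' in S only — an autapomorphy, so it tells us nothing about relationships among taxa.
C2 (derived state 'present') is shared by all ingroup taxa — unites the whole ingroup.
Only D, N, Q, and S show the derived state 'present' for C3, supporting them as a clade.
Only D and Q show the derived state 'present' for C4, supporting them as a clade.
C5: derived state 'present' in D, N, and Q only — synapomorphy for {D, N, Q}.
C6: derived state 'present' in N only — an autapomorphy, so it tells us nothing about relationships among taxa.
Most parsimonious ingroup topology: ((((D,Q),N),S),L).
Q and D form a cherry on this tree, so they are sister taxa.

D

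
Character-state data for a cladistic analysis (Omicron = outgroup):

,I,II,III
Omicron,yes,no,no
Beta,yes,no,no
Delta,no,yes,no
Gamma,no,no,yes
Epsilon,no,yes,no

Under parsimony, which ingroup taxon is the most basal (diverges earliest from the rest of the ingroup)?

Beta

Character polarity is set by the outgroup: the derived state is whichever differs from the outgroup's state, so for I the derived state is 'no', and for the remaining characters it is 'yes'.
Only Delta, Epsilon, and Gamma show the derived state 'no' for I, supporting them as a clade.
II (derived state 'yes') is shared by Delta and Epsilon — a synapomorphy uniting that clade.
III: derived state 'yes' in Gamma only — an autapomorphy, so it tells us nothing about relationships among taxa.
Most parsimonious ingroup topology: (Beta,((Delta,Epsilon),Gamma)).
Beta is sister to the clade containing all other ingroup taxa, so it is the earliest-diverging (most basal) ingroup lineage.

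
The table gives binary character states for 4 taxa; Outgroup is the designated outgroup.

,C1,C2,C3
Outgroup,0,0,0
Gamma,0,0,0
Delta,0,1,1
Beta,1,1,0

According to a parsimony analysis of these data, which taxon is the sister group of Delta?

Beta

The outgroup has state '0' for every character, so '1' is the derived state throughout.
C1 (derived state '1') is unique to Beta (autapomorphy; uninformative for grouping).
C2: derived state '1' in Beta and Delta only — synapomorphy for {Beta, Delta}.
C3: derived state '1' in Delta only — an autapomorphy, so it tells us nothing about relationships among taxa.
Most parsimonious ingroup topology: (Gamma,(Delta,Beta)).
Delta and Beta form a cherry on this tree, so they are sister taxa.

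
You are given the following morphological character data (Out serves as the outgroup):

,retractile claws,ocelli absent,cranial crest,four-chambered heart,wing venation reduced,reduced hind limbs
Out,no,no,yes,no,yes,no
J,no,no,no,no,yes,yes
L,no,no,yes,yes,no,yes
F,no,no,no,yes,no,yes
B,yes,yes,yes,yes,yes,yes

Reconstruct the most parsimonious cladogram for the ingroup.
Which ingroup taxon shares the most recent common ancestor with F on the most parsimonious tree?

Character polarity is set by the outgroup: the derived state is whichever differs from the outgroup's state, so for cranial crest, wing venation reduced the derived state is 'no', and for the remaining characters it is 'yes'.
retractile claws (derived state 'yes') is unique to B (autapomorphy; uninformative for grouping).
ocelli absent (derived state 'yes') is unique to B (autapomorphy; uninformative for grouping).
cranial crest (state 'no') occurs in F and J but conflicts with the nesting implied by the other characters — most parsimoniously interpreted as homoplasy.
Only B, F, and L show the derived state 'yes' for four-chambered heart, supporting them as a clade.
wing venation reduced (derived state 'no') is shared by F and L — a synapomorphy uniting that clade.
reduced hind limbs (derived state 'yes') is shared by all ingroup taxa — unites the whole ingroup.
Most parsimonious ingroup topology: (J,((L,F),B)).
F and L form a cherry on this tree, so they are sister taxa.

L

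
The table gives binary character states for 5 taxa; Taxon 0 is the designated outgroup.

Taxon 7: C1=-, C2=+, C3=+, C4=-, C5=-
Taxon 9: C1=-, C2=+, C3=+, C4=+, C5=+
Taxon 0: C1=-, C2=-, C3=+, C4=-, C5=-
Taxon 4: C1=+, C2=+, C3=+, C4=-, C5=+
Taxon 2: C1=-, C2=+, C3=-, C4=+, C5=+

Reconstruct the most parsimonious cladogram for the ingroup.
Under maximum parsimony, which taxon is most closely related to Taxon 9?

Taxon 2

Character polarity is set by the outgroup: the derived state is whichever differs from the outgroup's state, so for C3 the derived state is '-', and for the remaining characters it is '+'.
C1 (derived state '+') is unique to Taxon 4 (autapomorphy; uninformative for grouping).
All ingroup taxa share the derived state '+' for C2; it defines the ingroup but does not resolve relationships within it.
C3 (derived state '-') is unique to Taxon 2 (autapomorphy; uninformative for grouping).
C4 (derived state '+') is shared by Taxon 2 and Taxon 9 — a synapomorphy uniting that clade.
Only Taxon 2, Taxon 4, and Taxon 9 show the derived state '+' for C5, supporting them as a clade.
Most parsimonious ingroup topology: ((Taxon 4,(Taxon 2,Taxon 9)),Taxon 7).
Taxon 9 and Taxon 2 form a cherry on this tree, so they are sister taxa.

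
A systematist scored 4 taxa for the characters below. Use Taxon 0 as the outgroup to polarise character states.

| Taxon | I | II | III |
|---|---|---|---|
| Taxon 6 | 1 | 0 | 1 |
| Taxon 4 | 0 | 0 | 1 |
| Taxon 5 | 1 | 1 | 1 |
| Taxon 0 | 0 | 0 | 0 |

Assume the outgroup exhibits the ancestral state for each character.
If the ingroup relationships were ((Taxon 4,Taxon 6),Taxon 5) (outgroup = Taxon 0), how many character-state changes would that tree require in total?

4

Map each character onto ((Taxon 4,Taxon 6),Taxon 5) (rooted by Taxon 0) and count the minimum state changes it requires (Fitch parsimony):
I: 2; II: 1; III: 1.
Total tree length = 4.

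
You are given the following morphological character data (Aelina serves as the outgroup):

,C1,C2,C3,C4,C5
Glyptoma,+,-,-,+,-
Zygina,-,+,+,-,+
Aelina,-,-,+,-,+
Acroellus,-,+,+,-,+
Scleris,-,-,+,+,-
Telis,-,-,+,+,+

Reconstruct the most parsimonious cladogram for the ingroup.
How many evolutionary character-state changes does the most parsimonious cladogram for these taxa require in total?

Character polarity is set by the outgroup: the derived state is whichever differs from the outgroup's state, so for C3, C5 the derived state is '-', and for the remaining characters it is '+'.
C1 (derived state '+') is unique to Glyptoma (autapomorphy; uninformative for grouping).
C2: derived state '+' in Acroellus and Zygina only — synapomorphy for {Acroellus, Zygina}.
C3: derived state '-' in Glyptoma only — an autapomorphy, so it tells us nothing about relationships among taxa.
C4 (derived state '+') is shared by Glyptoma, Scleris, and Telis — a synapomorphy uniting that clade.
Only Glyptoma and Scleris show the derived state '-' for C5, supporting them as a clade.
Most parsimonious ingroup topology: (((Glyptoma,Scleris),Telis),(Zygina,Acroellus)).
Changes per character on this tree: C1: 1; C2: 1; C3: 1; C4: 1; C5: 1.
Total = 5.

5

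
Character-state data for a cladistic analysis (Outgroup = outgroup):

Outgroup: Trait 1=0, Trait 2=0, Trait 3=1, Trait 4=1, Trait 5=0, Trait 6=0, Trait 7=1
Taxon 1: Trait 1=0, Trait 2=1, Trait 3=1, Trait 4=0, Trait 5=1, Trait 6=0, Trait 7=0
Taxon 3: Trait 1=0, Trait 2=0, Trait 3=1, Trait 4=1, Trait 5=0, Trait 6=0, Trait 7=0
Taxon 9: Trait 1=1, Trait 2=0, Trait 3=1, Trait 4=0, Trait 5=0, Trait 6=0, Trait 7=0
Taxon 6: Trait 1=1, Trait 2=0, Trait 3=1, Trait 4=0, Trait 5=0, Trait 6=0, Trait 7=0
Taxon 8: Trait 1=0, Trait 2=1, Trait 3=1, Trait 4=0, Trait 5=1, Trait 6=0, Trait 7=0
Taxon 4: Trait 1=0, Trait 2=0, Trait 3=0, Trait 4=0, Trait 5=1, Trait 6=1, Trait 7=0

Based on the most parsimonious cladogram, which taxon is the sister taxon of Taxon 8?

Character polarity is set by the outgroup: the derived state is whichever differs from the outgroup's state, so for Trait 3, Trait 4, Trait 7 the derived state is '0', and for the remaining characters it is '1'.
Only Taxon 6 and Taxon 9 show the derived state '1' for Trait 1, supporting them as a clade.
Trait 2: derived state '1' in Taxon 1 and Taxon 8 only — synapomorphy for {Taxon 1, Taxon 8}.
Trait 3 (derived state '0') is unique to Taxon 4 (autapomorphy; uninformative for grouping).
Trait 4: derived state '0' in Taxon 1, Taxon 4, Taxon 6, Taxon 8, and Taxon 9 only — synapomorphy for {Taxon 1, Taxon 4, Taxon 6, Taxon 8, Taxon 9}.
Trait 5: derived state '1' in Taxon 1, Taxon 4, and Taxon 8 only — synapomorphy for {Taxon 1, Taxon 4, Taxon 8}.
Trait 6: derived state '1' in Taxon 4 only — an autapomorphy, so it tells us nothing about relationships among taxa.
All ingroup taxa share the derived state '0' for Trait 7; it defines the ingroup but does not resolve relationships within it.
Most parsimonious ingroup topology: (((Taxon 6,Taxon 9),((Taxon 1,Taxon 8),Taxon 4)),Taxon 3).
Taxon 8 and Taxon 1 form a cherry on this tree, so they are sister taxa.

Taxon 1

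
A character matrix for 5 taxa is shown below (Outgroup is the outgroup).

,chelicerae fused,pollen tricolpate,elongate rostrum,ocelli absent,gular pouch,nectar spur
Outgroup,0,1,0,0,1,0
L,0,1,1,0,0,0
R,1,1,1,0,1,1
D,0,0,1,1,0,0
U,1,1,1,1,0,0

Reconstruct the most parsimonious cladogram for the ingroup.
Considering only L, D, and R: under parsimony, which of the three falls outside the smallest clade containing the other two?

Character polarity is set by the outgroup: the derived state is whichever differs from the outgroup's state, so for pollen tricolpate, gular pouch the derived state is '0', and for the remaining characters it is '1'.
chelicerae fused groups R and U, which is incompatible with the clades supported by the remaining characters; treating it as convergent (homoplasy) costs fewer steps than any alternative tree.
pollen tricolpate (derived state '0') is unique to D (autapomorphy; uninformative for grouping).
elongate rostrum (derived state '1') is shared by all ingroup taxa — unites the whole ingroup.
ocelli absent (derived state '1') is shared by D and U — a synapomorphy uniting that clade.
Only D, L, and U show the derived state '0' for gular pouch, supporting them as a clade.
nectar spur (derived state '1') is unique to R (autapomorphy; uninformative for grouping).
Most parsimonious ingroup topology: ((L,(D,U)),R).
D and L share a more recent common ancestor with each other than either does with R, so R is the least closely related of the three.

R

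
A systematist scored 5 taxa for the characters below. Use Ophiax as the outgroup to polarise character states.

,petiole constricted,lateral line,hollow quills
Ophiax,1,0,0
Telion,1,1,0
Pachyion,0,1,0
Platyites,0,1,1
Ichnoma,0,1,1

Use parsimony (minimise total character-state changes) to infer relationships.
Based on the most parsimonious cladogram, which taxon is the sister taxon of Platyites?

Character polarity is set by the outgroup: the derived state is whichever differs from the outgroup's state, so for petiole constricted the derived state is '0', and for the remaining characters it is '1'.
petiole constricted: derived state '0' in Ichnoma, Pachyion, and Platyites only — synapomorphy for {Ichnoma, Pachyion, Platyites}.
lateral line (derived state '1') is shared by all ingroup taxa — unites the whole ingroup.
Only Ichnoma and Platyites show the derived state '1' for hollow quills, supporting them as a clade.
Most parsimonious ingroup topology: (Telion,(Pachyion,(Platyites,Ichnoma))).
Platyites and Ichnoma form a cherry on this tree, so they are sister taxa.

Ichnoma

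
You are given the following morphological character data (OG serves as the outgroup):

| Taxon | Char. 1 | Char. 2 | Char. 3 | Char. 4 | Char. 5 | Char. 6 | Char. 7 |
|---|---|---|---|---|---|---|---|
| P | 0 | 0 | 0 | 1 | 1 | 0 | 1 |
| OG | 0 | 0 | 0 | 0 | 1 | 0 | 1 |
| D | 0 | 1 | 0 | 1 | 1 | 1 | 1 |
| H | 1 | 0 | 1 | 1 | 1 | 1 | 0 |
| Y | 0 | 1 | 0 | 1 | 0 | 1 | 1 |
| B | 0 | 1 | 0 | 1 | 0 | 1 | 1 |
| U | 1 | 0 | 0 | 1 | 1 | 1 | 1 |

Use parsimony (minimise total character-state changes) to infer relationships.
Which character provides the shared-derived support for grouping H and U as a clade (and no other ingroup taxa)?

Character polarity is set by the outgroup: the derived state is whichever differs from the outgroup's state, so for Char. 5, Char. 7 the derived state is '0', and for the remaining characters it is '1'.
Only H and U show the derived state '1' for Char. 1, supporting them as a clade.
Char. 2: derived state '1' in B, D, and Y only — synapomorphy for {B, D, Y}.
Char. 3: derived state '1' in H only — an autapomorphy, so it tells us nothing about relationships among taxa.
All ingroup taxa share the derived state '1' for Char. 4; it defines the ingroup but does not resolve relationships within it.
Char. 5 (derived state '0') is shared by B and Y — a synapomorphy uniting that clade.
Char. 6 (derived state '1') is shared by B, D, H, U, and Y — a synapomorphy uniting that clade.
Char. 7: derived state '0' in H only — an autapomorphy, so it tells us nothing about relationships among taxa.
Most parsimonious ingroup topology: ((((B,Y),D),(H,U)),P).
The clade {H, U} is supported by Char. 1: its derived state '1' occurs in exactly those taxa and in no other taxon (including the outgroup).

Char. 1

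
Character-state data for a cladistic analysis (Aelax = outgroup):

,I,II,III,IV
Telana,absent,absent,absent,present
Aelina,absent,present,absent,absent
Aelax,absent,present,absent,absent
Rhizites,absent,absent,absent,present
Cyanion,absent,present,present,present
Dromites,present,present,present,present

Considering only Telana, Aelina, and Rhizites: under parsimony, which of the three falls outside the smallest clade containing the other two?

Aelina

Character polarity is set by the outgroup: the derived state is whichever differs from the outgroup's state, so for II the derived state is 'absent', and for the remaining characters it is 'present'.
I: derived state 'present' in Dromites only — an autapomorphy, so it tells us nothing about relationships among taxa.
Only Rhizites and Telana show the derived state 'absent' for II, supporting them as a clade.
III: derived state 'present' in Cyanion and Dromites only — synapomorphy for {Cyanion, Dromites}.
IV: derived state 'present' in Cyanion, Dromites, Rhizites, and Telana only — synapomorphy for {Cyanion, Dromites, Rhizites, Telana}.
Most parsimonious ingroup topology: (((Dromites,Cyanion),(Telana,Rhizites)),Aelina).
Rhizites and Telana share a more recent common ancestor with each other than either does with Aelina, so Aelina is the least closely related of the three.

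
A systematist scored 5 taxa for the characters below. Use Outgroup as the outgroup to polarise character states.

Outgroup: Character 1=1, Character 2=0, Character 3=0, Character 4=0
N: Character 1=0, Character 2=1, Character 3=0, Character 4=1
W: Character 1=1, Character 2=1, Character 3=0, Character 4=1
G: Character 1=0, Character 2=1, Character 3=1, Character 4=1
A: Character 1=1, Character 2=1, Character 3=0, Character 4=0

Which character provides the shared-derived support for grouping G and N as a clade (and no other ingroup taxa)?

Character polarity is set by the outgroup: the derived state is whichever differs from the outgroup's state, so for Character 1 the derived state is '0', and for the remaining characters it is '1'.
Character 1 (derived state '0') is shared by G and N — a synapomorphy uniting that clade.
All ingroup taxa share the derived state '1' for Character 2; it defines the ingroup but does not resolve relationships within it.
Character 3: derived state '1' in G only — an autapomorphy, so it tells us nothing about relationships among taxa.
Only G, N, and W show the derived state '1' for Character 4, supporting them as a clade.
Most parsimonious ingroup topology: (((N,G),W),A).
The clade {G, N} is supported by Character 1: its derived state '0' occurs in exactly those taxa and in no other taxon (including the outgroup).

Character 1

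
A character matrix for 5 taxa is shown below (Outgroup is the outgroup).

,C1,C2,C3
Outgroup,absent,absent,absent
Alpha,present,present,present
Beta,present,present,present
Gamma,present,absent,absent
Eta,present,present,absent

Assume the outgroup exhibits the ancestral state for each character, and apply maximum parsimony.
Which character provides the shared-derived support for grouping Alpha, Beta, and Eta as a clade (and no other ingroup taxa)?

C2

The outgroup has state 'absent' for every character, so 'present' is the derived state throughout.
C1 (derived state 'present') is shared by all ingroup taxa — unites the whole ingroup.
C2: derived state 'present' in Alpha, Beta, and Eta only — synapomorphy for {Alpha, Beta, Eta}.
C3 (derived state 'present') is shared by Alpha and Beta — a synapomorphy uniting that clade.
Most parsimonious ingroup topology: (((Alpha,Beta),Eta),Gamma).
The clade {Alpha, Beta, Eta} is supported by C2: its derived state 'present' occurs in exactly those taxa and in no other taxon (including the outgroup).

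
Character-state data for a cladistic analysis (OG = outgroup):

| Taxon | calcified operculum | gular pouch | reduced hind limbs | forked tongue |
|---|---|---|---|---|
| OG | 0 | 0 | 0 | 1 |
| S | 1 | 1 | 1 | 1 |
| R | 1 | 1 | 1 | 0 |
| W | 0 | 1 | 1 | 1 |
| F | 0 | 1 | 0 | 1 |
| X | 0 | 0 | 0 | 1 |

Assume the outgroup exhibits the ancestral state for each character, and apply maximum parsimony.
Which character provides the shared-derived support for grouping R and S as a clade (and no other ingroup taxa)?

calcified operculum

Character polarity is set by the outgroup: the derived state is whichever differs from the outgroup's state, so for forked tongue the derived state is '0', and for the remaining characters it is '1'.
Only R and S show the derived state '1' for calcified operculum, supporting them as a clade.
gular pouch (derived state '1') is shared by F, R, S, and W — a synapomorphy uniting that clade.
reduced hind limbs: derived state '1' in R, S, and W only — synapomorphy for {R, S, W}.
forked tongue: derived state '0' in R only — an autapomorphy, so it tells us nothing about relationships among taxa.
Most parsimonious ingroup topology: ((((S,R),W),F),X).
The clade {R, S} is supported by calcified operculum: its derived state '1' occurs in exactly those taxa and in no other taxon (including the outgroup).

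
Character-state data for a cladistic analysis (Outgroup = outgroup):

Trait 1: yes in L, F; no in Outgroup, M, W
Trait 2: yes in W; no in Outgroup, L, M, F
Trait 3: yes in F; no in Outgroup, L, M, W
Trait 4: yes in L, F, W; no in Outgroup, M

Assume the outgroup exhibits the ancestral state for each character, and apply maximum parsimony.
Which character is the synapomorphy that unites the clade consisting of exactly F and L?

The outgroup has state 'no' for every character, so 'yes' is the derived state throughout.
Only F and L show the derived state 'yes' for Trait 1, supporting them as a clade.
Trait 2 (derived state 'yes') is unique to W (autapomorphy; uninformative for grouping).
Trait 3 (derived state 'yes') is unique to F (autapomorphy; uninformative for grouping).
Trait 4: derived state 'yes' in F, L, and W only — synapomorphy for {F, L, W}.
Most parsimonious ingroup topology: (((L,F),W),M).
The clade {F, L} is supported by Trait 1: its derived state 'yes' occurs in exactly those taxa and in no other taxon (including the outgroup).

Trait 1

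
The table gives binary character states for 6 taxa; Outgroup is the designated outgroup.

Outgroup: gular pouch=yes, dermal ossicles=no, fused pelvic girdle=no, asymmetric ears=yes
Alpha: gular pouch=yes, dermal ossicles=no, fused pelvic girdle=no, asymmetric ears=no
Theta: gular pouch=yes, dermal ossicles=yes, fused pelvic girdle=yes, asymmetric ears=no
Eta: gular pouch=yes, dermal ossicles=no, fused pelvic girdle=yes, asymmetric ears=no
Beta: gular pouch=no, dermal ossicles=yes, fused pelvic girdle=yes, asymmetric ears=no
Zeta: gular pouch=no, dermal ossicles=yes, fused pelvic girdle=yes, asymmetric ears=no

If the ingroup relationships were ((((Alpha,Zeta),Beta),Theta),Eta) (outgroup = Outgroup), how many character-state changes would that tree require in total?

7

Map each character onto ((((Alpha,Zeta),Beta),Theta),Eta) (rooted by Outgroup) and count the minimum state changes it requires (Fitch parsimony):
gular pouch: 2; dermal ossicles: 2; fused pelvic girdle: 2; asymmetric ears: 1.
Total tree length = 7.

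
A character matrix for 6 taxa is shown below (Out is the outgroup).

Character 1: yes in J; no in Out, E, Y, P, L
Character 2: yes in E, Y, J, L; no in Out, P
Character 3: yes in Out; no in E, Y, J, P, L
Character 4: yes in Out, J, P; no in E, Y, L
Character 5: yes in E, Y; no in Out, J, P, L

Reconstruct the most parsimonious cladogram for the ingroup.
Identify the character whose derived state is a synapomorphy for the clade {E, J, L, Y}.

Character polarity is set by the outgroup: the derived state is whichever differs from the outgroup's state, so for Character 3, Character 4 the derived state is 'no', and for the remaining characters it is 'yes'.
Character 1 (derived state 'yes') is unique to J (autapomorphy; uninformative for grouping).
Character 2: derived state 'yes' in E, J, L, and Y only — synapomorphy for {E, J, L, Y}.
All ingroup taxa share the derived state 'no' for Character 3; it defines the ingroup but does not resolve relationships within it.
Character 4: derived state 'no' in E, L, and Y only — synapomorphy for {E, L, Y}.
Only E and Y show the derived state 'yes' for Character 5, supporting them as a clade.
Most parsimonious ingroup topology: ((((E,Y),L),J),P).
The clade {E, J, L, Y} is supported by Character 2: its derived state 'yes' occurs in exactly those taxa and in no other taxon (including the outgroup).

Character 2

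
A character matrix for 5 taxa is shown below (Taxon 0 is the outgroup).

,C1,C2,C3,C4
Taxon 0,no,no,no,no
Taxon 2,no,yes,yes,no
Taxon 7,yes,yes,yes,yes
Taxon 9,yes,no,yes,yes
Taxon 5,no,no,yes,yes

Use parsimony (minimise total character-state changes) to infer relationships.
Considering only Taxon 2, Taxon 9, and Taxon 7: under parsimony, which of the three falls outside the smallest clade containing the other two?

The outgroup has state 'no' for every character, so 'yes' is the derived state throughout.
Only Taxon 7 and Taxon 9 show the derived state 'yes' for C1, supporting them as a clade.
C2 groups Taxon 2 and Taxon 7, which is incompatible with the clades supported by the remaining characters; treating it as convergent (homoplasy) costs fewer steps than any alternative tree.
C3 (derived state 'yes') is shared by all ingroup taxa — unites the whole ingroup.
C4 (derived state 'yes') is shared by Taxon 5, Taxon 7, and Taxon 9 — a synapomorphy uniting that clade.
Most parsimonious ingroup topology: (Taxon 2,((Taxon 7,Taxon 9),Taxon 5)).
Taxon 7 and Taxon 9 share a more recent common ancestor with each other than either does with Taxon 2, so Taxon 2 is the least closely related of the three.

Taxon 2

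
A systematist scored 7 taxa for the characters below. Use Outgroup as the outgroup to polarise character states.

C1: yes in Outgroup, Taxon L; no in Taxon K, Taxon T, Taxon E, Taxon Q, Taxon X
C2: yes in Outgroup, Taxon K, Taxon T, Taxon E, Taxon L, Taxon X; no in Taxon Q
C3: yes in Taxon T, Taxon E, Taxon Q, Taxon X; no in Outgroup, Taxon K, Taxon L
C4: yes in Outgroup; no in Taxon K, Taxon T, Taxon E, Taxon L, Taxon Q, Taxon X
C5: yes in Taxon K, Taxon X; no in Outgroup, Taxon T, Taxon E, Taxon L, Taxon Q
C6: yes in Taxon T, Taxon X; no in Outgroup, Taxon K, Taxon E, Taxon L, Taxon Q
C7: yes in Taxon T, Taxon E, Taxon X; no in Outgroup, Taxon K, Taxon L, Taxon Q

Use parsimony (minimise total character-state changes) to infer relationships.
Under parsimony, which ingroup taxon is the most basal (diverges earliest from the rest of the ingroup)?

Character polarity is set by the outgroup: the derived state is whichever differs from the outgroup's state, so for C1, C2, C4 the derived state is 'no', and for the remaining characters it is 'yes'.
C1 (derived state 'no') is shared by Taxon E, Taxon K, Taxon Q, Taxon T, and Taxon X — a synapomorphy uniting that clade.
C2: derived state 'no' in Taxon Q only — an autapomorphy, so it tells us nothing about relationships among taxa.
C3 (derived state 'yes') is shared by Taxon E, Taxon Q, Taxon T, and Taxon X — a synapomorphy uniting that clade.
C4 (derived state 'no') is shared by all ingroup taxa — unites the whole ingroup.
C5 groups Taxon K and Taxon X, which is incompatible with the clades supported by the remaining characters; treating it as convergent (homoplasy) costs fewer steps than any alternative tree.
C6 (derived state 'yes') is shared by Taxon T and Taxon X — a synapomorphy uniting that clade.
C7: derived state 'yes' in Taxon E, Taxon T, and Taxon X only — synapomorphy for {Taxon E, Taxon T, Taxon X}.
Most parsimonious ingroup topology: ((Taxon K,(((Taxon T,Taxon X),Taxon E),Taxon Q)),Taxon L).
Taxon L is sister to the clade containing all other ingroup taxa, so it is the earliest-diverging (most basal) ingroup lineage.

Taxon L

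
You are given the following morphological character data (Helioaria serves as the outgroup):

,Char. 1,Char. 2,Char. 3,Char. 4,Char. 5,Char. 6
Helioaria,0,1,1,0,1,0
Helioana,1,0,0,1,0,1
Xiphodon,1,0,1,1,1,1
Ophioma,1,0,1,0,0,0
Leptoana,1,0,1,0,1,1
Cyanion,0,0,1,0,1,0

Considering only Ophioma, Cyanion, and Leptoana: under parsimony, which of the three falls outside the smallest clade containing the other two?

Cyanion

Character polarity is set by the outgroup: the derived state is whichever differs from the outgroup's state, so for Char. 2, Char. 3, Char. 5 the derived state is '0', and for the remaining characters it is '1'.
Char. 1 (derived state '1') is shared by Helioana, Leptoana, Ophioma, and Xiphodon — a synapomorphy uniting that clade.
All ingroup taxa share the derived state '0' for Char. 2; it defines the ingroup but does not resolve relationships within it.
Char. 3: derived state '0' in Helioana only — an autapomorphy, so it tells us nothing about relationships among taxa.
Only Helioana and Xiphodon show the derived state '1' for Char. 4, supporting them as a clade.
Char. 5 (state '0') occurs in Helioana and Ophioma but conflicts with the nesting implied by the other characters — most parsimoniously interpreted as homoplasy.
Char. 6 (derived state '1') is shared by Helioana, Leptoana, and Xiphodon — a synapomorphy uniting that clade.
Most parsimonious ingroup topology: ((((Xiphodon,Helioana),Leptoana),Ophioma),Cyanion).
Ophioma and Leptoana share a more recent common ancestor with each other than either does with Cyanion, so Cyanion is the least closely related of the three.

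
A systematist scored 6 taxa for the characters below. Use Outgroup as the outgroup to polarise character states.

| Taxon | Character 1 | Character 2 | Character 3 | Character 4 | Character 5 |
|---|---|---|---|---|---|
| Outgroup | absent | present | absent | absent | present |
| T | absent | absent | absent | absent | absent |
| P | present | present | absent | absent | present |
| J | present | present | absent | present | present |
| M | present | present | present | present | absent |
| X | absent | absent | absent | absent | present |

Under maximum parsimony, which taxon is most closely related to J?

Character polarity is set by the outgroup: the derived state is whichever differs from the outgroup's state, so for Character 2, Character 5 the derived state is 'absent', and for the remaining characters it is 'present'.
Character 1: derived state 'present' in J, M, and P only — synapomorphy for {J, M, P}.
Character 2 (derived state 'absent') is shared by T and X — a synapomorphy uniting that clade.
Character 3 (derived state 'present') is unique to M (autapomorphy; uninformative for grouping).
Character 4: derived state 'present' in J and M only — synapomorphy for {J, M}.
Character 5 groups M and T, which is incompatible with the clades supported by the remaining characters; treating it as convergent (homoplasy) costs fewer steps than any alternative tree.
Most parsimonious ingroup topology: ((T,X),(P,(J,M))).
J and M form a cherry on this tree, so they are sister taxa.

M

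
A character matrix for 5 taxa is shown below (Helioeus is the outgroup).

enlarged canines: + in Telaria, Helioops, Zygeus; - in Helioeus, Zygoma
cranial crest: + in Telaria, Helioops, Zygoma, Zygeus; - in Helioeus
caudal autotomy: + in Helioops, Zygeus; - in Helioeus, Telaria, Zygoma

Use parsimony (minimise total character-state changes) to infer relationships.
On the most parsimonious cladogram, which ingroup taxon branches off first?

Zygoma

The outgroup has state '-' for every character, so '+' is the derived state throughout.
enlarged canines (derived state '+') is shared by Helioops, Telaria, and Zygeus — a synapomorphy uniting that clade.
All ingroup taxa share the derived state '+' for cranial crest; it defines the ingroup but does not resolve relationships within it.
caudal autotomy (derived state '+') is shared by Helioops and Zygeus — a synapomorphy uniting that clade.
Most parsimonious ingroup topology: ((Telaria,(Helioops,Zygeus)),Zygoma).
Zygoma is sister to the clade containing all other ingroup taxa, so it is the earliest-diverging (most basal) ingroup lineage.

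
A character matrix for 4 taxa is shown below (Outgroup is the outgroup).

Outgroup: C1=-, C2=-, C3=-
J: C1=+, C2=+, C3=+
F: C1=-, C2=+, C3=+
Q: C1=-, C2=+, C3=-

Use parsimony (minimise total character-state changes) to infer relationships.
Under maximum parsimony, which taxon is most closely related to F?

J

The outgroup has state '-' for every character, so '+' is the derived state throughout.
C1 (derived state '+') is unique to J (autapomorphy; uninformative for grouping).
All ingroup taxa share the derived state '+' for C2; it defines the ingroup but does not resolve relationships within it.
Only F and J show the derived state '+' for C3, supporting them as a clade.
Most parsimonious ingroup topology: ((J,F),Q).
F and J form a cherry on this tree, so they are sister taxa.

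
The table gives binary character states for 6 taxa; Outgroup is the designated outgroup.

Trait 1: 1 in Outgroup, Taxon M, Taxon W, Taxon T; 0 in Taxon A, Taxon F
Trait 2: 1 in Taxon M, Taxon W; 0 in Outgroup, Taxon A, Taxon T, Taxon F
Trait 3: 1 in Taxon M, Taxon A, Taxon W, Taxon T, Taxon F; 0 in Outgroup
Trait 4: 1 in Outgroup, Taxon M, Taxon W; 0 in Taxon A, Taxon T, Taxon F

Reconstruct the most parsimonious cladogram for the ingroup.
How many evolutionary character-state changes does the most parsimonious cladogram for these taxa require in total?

Character polarity is set by the outgroup: the derived state is whichever differs from the outgroup's state, so for Trait 1, Trait 4 the derived state is '0', and for the remaining characters it is '1'.
Only Taxon A and Taxon F show the derived state '0' for Trait 1, supporting them as a clade.
Trait 2 (derived state '1') is shared by Taxon M and Taxon W — a synapomorphy uniting that clade.
All ingroup taxa share the derived state '1' for Trait 3; it defines the ingroup but does not resolve relationships within it.
Trait 4: derived state '0' in Taxon A, Taxon F, and Taxon T only — synapomorphy for {Taxon A, Taxon F, Taxon T}.
Most parsimonious ingroup topology: ((Taxon M,Taxon W),((Taxon A,Taxon F),Taxon T)).
Changes per character on this tree: Trait 1: 1; Trait 2: 1; Trait 3: 1; Trait 4: 1.
Total = 4.

4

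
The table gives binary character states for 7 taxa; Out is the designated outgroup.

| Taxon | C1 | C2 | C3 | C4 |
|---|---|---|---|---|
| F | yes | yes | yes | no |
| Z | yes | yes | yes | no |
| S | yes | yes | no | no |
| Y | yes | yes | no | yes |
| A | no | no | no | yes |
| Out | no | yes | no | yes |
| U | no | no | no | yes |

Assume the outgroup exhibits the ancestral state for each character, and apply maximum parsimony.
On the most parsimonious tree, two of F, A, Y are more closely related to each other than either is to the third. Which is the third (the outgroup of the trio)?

Character polarity is set by the outgroup: the derived state is whichever differs from the outgroup's state, so for C2, C4 the derived state is 'no', and for the remaining characters it is 'yes'.
C1: derived state 'yes' in F, S, Y, and Z only — synapomorphy for {F, S, Y, Z}.
C2 (derived state 'no') is shared by A and U — a synapomorphy uniting that clade.
C3: derived state 'yes' in F and Z only — synapomorphy for {F, Z}.
C4 (derived state 'no') is shared by F, S, and Z — a synapomorphy uniting that clade.
Most parsimonious ingroup topology: ((((Z,F),S),Y),(A,U)).
F and Y share a more recent common ancestor with each other than either does with A, so A is the least closely related of the three.

A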